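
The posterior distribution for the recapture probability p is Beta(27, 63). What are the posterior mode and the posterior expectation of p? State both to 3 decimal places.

Mode = (27−1)/(27+63−2) = 26/88 = 0.295.
Mean = 27/(27+63) = 27/90 = 0.300.
Right-skewed posterior ⇒ mode < mean.

MAP = 0.295; posterior mean = 0.300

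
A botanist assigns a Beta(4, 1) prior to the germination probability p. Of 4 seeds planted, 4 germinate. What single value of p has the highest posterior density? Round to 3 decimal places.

1.000

Posterior: Beta(4+4, 1+0) = Beta(8, 1).
Since β = 1 ≤ 1 and α > 1, the Beta density is monotone increasing on [0,1]; the mode is at 1.
Mean = 8/(8+1) = 0.889.
This is the posterior mode — the MAP estimate.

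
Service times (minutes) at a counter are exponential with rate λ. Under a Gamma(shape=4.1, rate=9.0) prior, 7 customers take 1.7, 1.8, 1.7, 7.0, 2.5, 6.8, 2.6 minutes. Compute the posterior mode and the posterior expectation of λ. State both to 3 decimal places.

Σ times = 24.1. Posterior: Gamma(shape = 4.1+7 = 11.1, rate = 9.0+24.1 = 33.1).
Mode = (α−1)/β = 10.1/33.1 = 0.305.
Mean = α/β = 11.1/33.1 = 0.335.
The mean is pulled above the mode by the posterior's right skew.

MAP = 0.305, posterior mean = 0.335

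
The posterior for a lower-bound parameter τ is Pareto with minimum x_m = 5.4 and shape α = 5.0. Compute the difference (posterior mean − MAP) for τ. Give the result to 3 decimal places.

The Pareto density is strictly decreasing on [x_m, ∞), so the mode is x_m = 5.400.
Mean = α·x_m/(α−1) = 5.0·5.4/4.0 = 6.750.
Difference = 6.750 − 5.400 = 1.350.
Right-skewed posterior ⇒ mode < mean.

1.350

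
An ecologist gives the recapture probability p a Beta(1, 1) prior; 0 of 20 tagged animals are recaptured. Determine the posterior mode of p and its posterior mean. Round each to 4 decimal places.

MAP = 0.0000; posterior mean = 0.0455

Posterior: Beta(1+0, 1+20) = Beta(1, 21).
Since α = 1 ≤ 1 and β > 1, the Beta density is monotone decreasing on [0,1]; the mode is at 0.
Mean = 1/(1+21) = 0.0455.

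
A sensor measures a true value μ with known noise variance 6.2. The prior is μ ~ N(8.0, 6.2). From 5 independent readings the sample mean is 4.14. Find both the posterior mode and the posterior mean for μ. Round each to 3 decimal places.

MAP: 4.783. Posterior mean: 4.783.

Posterior for μ is Normal. Precision-weighted mean: (1/6.2·8.0 + 5/6.2·4.14) / (1/6.2 + 5/6.2) = 4.783.
A Normal posterior is symmetric, so mode = mean.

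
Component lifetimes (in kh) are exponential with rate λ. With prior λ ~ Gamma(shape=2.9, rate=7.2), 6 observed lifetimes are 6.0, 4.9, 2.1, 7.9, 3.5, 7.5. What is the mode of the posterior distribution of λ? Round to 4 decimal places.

Σ times = 31.9. Posterior: Gamma(shape = 2.9+6 = 8.9, rate = 7.2+31.9 = 39.1).
Mode = (α−1)/β = 7.9/39.1 = 0.2020.
Mean = α/β = 8.9/39.1 = 0.2276.
This is the posterior mode — the MAP estimate.

0.2020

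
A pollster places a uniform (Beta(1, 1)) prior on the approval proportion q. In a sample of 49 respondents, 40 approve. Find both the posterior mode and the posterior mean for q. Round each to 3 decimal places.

MAP: 0.816. Posterior mean: 0.804.

Posterior: Beta(1+40, 1+9) = Beta(41, 10).
Mode = (41−1)/(41+10−2) = 40/49 = 0.816.
With a flat prior the MAP equals the MLE, 40/49.
Mean = 41/(41+10) = 41/51 = 0.804.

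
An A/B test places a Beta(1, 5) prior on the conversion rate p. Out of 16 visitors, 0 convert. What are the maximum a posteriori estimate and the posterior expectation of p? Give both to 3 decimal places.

Posterior: Beta(1+0, 5+16) = Beta(1, 21).
Since α = 1 ≤ 1 and β > 1, the Beta density is monotone decreasing on [0,1]; the mode is at 0.
Mean = 1/(1+21) = 0.045.

MAP = 0.000, posterior mean = 0.045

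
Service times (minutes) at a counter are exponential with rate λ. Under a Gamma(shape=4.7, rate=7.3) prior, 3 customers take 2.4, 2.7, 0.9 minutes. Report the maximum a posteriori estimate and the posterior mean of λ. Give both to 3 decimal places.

MAP = 0.504; posterior mean = 0.579

Σ times = 6.0. Posterior: Gamma(shape = 4.7+3 = 7.7, rate = 7.3+6.0 = 13.3).
Mode = (α−1)/β = 6.7/13.3 = 0.504.
Mean = α/β = 7.7/13.3 = 0.579.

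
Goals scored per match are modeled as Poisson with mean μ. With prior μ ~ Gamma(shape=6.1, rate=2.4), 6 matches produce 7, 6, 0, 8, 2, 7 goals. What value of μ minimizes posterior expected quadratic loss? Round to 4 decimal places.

Σ counts = 30. Posterior: Gamma(shape = 6.1+30 = 36.1, rate = 2.4+6 = 8.4).
Mode = (α−1)/β = 35.1/8.4 = 4.1786.
Mean = α/β = 36.1/8.4 = 4.2976.
Quadratic loss ⇒ the optimal estimator is the posterior mean.

4.2976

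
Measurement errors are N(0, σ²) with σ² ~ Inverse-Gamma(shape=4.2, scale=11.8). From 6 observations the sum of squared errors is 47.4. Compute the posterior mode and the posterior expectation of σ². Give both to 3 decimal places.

MAP: 4.329. Posterior mean: 5.726.

Posterior: Inverse-Gamma(shape = 4.2+6/2 = 7.2, scale = 11.8+47.4/2 = 35.5).
Mode = β/(α+1) = 35.5/8.2 = 4.329.
Mean = β/(α−1) = 35.5/6.2 = 5.726.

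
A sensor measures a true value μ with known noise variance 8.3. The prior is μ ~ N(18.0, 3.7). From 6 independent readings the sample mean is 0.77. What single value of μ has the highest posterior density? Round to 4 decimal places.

5.4588

Posterior for μ is Normal. Precision-weighted mean: (1/3.7·18.0 + 6/8.3·0.77) / (1/3.7 + 6/8.3) = 5.4588.
A Normal posterior is symmetric, so mode = mean.
This is the posterior mode — the MAP estimate.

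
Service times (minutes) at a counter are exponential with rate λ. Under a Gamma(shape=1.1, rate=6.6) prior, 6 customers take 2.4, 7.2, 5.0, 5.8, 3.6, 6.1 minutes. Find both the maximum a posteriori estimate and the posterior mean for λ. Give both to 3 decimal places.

λ_MAP = 0.166, E[λ|data] = 0.193

Σ times = 30.1. Posterior: Gamma(shape = 1.1+6 = 7.1, rate = 6.6+30.1 = 36.7).
Mode = (α−1)/β = 6.1/36.7 = 0.166.
Mean = α/β = 7.1/36.7 = 0.193.
Mean > mode: the posterior has a right tail.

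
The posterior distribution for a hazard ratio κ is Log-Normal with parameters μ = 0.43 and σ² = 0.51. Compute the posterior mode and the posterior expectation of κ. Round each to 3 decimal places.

MAP = 0.923; posterior mean = 1.984

Mode = exp(μ − σ²) = exp(-0.08) = 0.923.
Mean = exp(μ + σ²/2) = exp(0.685) = 1.984.
Right-skewed posterior ⇒ mode < mean.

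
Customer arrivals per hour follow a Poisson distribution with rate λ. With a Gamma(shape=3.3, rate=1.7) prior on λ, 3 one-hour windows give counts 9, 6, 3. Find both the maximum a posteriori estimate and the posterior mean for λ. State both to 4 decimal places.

MAP: 4.3191. Posterior mean: 4.5319.

Σ counts = 18. Posterior: Gamma(shape = 3.3+18 = 21.3, rate = 1.7+3 = 4.7).
Mode = (α−1)/β = 20.3/4.7 = 4.3191.
Mean = α/β = 21.3/4.7 = 4.5319.
Mean > mode: the posterior has a right tail.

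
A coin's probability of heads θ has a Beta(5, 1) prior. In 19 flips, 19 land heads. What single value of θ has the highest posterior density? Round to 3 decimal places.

1.000

Posterior: Beta(5+19, 1+0) = Beta(24, 1).
Since β = 1 ≤ 1 and α > 1, the Beta density is monotone increasing on [0,1]; the mode is at 1.
Mean = 24/(24+1) = 0.960.
This is the posterior mode — the MAP estimate.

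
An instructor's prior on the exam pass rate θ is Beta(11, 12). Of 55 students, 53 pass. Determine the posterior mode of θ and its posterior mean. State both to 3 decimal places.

Posterior: Beta(11+53, 12+2) = Beta(64, 14).
Mode = (64−1)/(64+14−2) = 63/76 = 0.829.
Mean = 64/(64+14) = 64/78 = 0.821.

MAP: 0.829. Posterior mean: 0.821.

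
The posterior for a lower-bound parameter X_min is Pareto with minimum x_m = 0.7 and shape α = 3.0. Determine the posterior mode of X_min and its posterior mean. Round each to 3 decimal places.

The Pareto density is strictly decreasing on [x_m, ∞), so the mode is x_m = 0.700.
Mean = α·x_m/(α−1) = 3.0·0.7/2.0 = 1.050.

MAP = 0.700, posterior mean = 1.050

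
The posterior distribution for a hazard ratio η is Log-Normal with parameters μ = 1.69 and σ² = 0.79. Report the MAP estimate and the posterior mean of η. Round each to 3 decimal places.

Mode = exp(μ − σ²) = exp(0.90) = 2.460.
Mean = exp(μ + σ²/2) = exp(2.085) = 8.045.
Right-skewed posterior ⇒ mode < mean.

MAP = 2.460, posterior mean = 8.045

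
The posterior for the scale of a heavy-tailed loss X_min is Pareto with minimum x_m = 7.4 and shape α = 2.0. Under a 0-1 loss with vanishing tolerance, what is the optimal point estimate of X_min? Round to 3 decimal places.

The Pareto density is strictly decreasing on [x_m, ∞), so the mode is x_m = 7.400.
Mean = α·x_m/(α−1) = 2.0·7.4/1.0 = 14.800.
This is the posterior mode — the MAP estimate.

7.400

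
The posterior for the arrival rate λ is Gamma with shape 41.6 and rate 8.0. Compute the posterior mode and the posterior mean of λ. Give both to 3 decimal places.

MAP = 5.075, posterior mean = 5.200

Mode = (α−1)/β = 40.6/8.0 = 5.075.
Mean = α/β = 41.6/8.0 = 5.200.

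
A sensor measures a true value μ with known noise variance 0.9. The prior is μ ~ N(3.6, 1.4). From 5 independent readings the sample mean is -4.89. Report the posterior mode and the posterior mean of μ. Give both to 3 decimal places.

MAP = -3.923, posterior mean = -3.923

Posterior for μ is Normal. Precision-weighted mean: (1/1.4·3.6 + 5/0.9·-4.89) / (1/1.4 + 5/0.9) = -3.923.
A Normal posterior is symmetric, so mode = mean.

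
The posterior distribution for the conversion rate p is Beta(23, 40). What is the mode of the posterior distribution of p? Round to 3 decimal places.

Mode = (23−1)/(23+40−2) = 22/61 = 0.361.
Mean = 23/(23+40) = 23/63 = 0.365.
This is the posterior mode — the MAP estimate.

0.361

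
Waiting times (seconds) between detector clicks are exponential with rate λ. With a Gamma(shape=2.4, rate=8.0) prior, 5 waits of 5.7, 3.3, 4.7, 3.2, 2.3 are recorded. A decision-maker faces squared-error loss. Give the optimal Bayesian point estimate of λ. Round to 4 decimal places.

Σ times = 19.2. Posterior: Gamma(shape = 2.4+5 = 7.4, rate = 8.0+19.2 = 27.2).
Mode = (α−1)/β = 6.4/27.2 = 0.2353.
Mean = α/β = 7.4/27.2 = 0.2721.
Squared-error loss ⇒ the optimal estimator is the posterior mean.

0.2721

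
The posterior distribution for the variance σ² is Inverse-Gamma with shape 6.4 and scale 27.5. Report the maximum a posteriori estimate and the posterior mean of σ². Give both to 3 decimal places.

σ²_MAP = 3.716, E[σ²|data] = 5.093

Mode = β/(α+1) = 27.5/7.4 = 3.716.
Mean = β/(α−1) = 27.5/5.4 = 5.093.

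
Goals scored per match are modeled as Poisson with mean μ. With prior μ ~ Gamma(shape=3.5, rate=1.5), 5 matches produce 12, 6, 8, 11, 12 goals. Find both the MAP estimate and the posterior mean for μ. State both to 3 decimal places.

Σ counts = 49. Posterior: Gamma(shape = 3.5+49 = 52.5, rate = 1.5+5 = 6.5).
Mode = (α−1)/β = 51.5/6.5 = 7.923.
Mean = α/β = 52.5/6.5 = 8.077.
The posterior is right-skewed, so the mean exceeds the mode.

μ_MAP = 7.923, E[μ|data] = 8.077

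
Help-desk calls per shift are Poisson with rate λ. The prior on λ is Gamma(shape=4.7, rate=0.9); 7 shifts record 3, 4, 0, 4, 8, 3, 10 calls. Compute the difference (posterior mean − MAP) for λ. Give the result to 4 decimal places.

Σ counts = 32. Posterior: Gamma(shape = 4.7+32 = 36.7, rate = 0.9+7 = 7.9).
Mode = (α−1)/β = 35.7/7.9 = 4.5190.
Mean = α/β = 36.7/7.9 = 4.6456.
Difference = 4.6456 − 4.5190 = 0.1266.
The mean is pulled above the mode by the posterior's right skew.

0.1266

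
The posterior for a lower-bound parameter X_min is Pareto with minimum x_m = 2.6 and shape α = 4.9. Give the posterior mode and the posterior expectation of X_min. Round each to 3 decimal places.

The Pareto density is strictly decreasing on [x_m, ∞), so the mode is x_m = 2.600.
Mean = α·x_m/(α−1) = 4.9·2.6/3.9 = 3.267.

MAP = 2.600; posterior mean = 3.267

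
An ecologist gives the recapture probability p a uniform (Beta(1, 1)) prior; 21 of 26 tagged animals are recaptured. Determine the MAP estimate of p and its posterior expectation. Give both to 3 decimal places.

Posterior: Beta(1+21, 1+5) = Beta(22, 6).
Mode = (22−1)/(22+6−2) = 21/26 = 0.808.
With a flat prior the MAP equals the MLE, 21/26.
Mean = 22/(22+6) = 22/28 = 0.786.

p_MAP = 0.808, E[p|data] = 0.786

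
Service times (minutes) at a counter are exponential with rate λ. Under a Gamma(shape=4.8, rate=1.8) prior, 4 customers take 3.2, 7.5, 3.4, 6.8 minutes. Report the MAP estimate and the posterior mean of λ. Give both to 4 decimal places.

Σ times = 20.9. Posterior: Gamma(shape = 4.8+4 = 8.8, rate = 1.8+20.9 = 22.7).
Mode = (α−1)/β = 7.8/22.7 = 0.3436.
Mean = α/β = 8.8/22.7 = 0.3877.
The posterior is right-skewed, so the mean exceeds the mode.

MAP = 0.3436; posterior mean = 0.3877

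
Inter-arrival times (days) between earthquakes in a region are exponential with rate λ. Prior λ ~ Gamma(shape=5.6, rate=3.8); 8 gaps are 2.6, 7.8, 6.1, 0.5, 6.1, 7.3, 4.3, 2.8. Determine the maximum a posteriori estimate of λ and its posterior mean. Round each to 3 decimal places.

λ_MAP = 0.305, E[λ|data] = 0.329

Σ times = 37.5. Posterior: Gamma(shape = 5.6+8 = 13.6, rate = 3.8+37.5 = 41.3).
Mode = (α−1)/β = 12.6/41.3 = 0.305.
Mean = α/β = 13.6/41.3 = 0.329.
Mean > mode: the posterior has a right tail.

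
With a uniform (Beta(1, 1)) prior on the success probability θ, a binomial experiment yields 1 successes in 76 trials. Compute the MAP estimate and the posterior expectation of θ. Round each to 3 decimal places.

Posterior: Beta(1+1, 1+75) = Beta(2, 76).
Mode = (2−1)/(2+76−2) = 1/76 = 0.013.
With a flat prior the MAP equals the MLE, 1/76.
Mean = 2/(2+76) = 2/78 = 0.026.
Mean > mode: the posterior has a right tail.

MAP = 0.013; posterior mean = 0.026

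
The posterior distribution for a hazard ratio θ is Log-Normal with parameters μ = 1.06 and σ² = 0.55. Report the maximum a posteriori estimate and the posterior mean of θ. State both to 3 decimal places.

Mode = exp(μ − σ²) = exp(0.51) = 1.665.
Mean = exp(μ + σ²/2) = exp(1.335) = 3.800.
Mean > mode: the posterior has a right tail.

MAP: 1.665. Posterior mean: 3.800.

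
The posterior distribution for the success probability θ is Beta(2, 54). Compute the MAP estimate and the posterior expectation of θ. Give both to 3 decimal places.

MAP: 0.019. Posterior mean: 0.036.

Mode = (2−1)/(2+54−2) = 1/54 = 0.019.
Mean = 2/(2+54) = 2/56 = 0.036.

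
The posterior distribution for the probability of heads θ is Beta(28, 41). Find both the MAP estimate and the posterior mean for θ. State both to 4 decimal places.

MAP = 0.4030, posterior mean = 0.4058

Mode = (28−1)/(28+41−2) = 27/67 = 0.4030.
Mean = 28/(28+41) = 28/69 = 0.4058.
Mean > mode: the posterior has a right tail.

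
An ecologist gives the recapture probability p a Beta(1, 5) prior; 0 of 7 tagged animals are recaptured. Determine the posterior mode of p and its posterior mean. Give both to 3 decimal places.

MAP: 0.000. Posterior mean: 0.077.

Posterior: Beta(1+0, 5+7) = Beta(1, 12).
Since α = 1 ≤ 1 and β > 1, the Beta density is monotone decreasing on [0,1]; the mode is at 0.
Mean = 1/(1+12) = 0.077.
Right-skewed posterior ⇒ mode < mean.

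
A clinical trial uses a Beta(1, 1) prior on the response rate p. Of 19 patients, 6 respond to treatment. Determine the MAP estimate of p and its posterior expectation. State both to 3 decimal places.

MAP = 0.316; posterior mean = 0.333

Posterior: Beta(1+6, 1+13) = Beta(7, 14).
Mode = (7−1)/(7+14−2) = 6/19 = 0.316.
Mean = 7/(7+14) = 7/21 = 0.333.
The mean is pulled above the mode by the posterior's right skew.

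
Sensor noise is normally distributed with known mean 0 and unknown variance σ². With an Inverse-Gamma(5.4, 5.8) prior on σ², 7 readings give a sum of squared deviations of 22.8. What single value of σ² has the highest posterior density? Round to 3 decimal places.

Posterior: Inverse-Gamma(shape = 5.4+7/2 = 8.9, scale = 5.8+22.8/2 = 17.2).
Mode = β/(α+1) = 17.2/9.9 = 1.737.
Mean = β/(α−1) = 17.2/7.9 = 2.177.
This is the posterior mode — the MAP estimate.

1.737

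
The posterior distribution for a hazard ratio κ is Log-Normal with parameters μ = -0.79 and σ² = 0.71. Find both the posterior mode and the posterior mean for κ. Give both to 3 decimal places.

Mode = exp(μ − σ²) = exp(-1.50) = 0.223.
Mean = exp(μ + σ²/2) = exp(-0.435) = 0.647.

κ_MAP = 0.223, E[κ|data] = 0.647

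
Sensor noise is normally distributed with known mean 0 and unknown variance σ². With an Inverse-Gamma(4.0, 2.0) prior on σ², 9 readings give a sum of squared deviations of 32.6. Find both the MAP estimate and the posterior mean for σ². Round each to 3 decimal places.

MAP = 1.926; posterior mean = 2.440

Posterior: Inverse-Gamma(shape = 4.0+9/2 = 8.5, scale = 2.0+32.6/2 = 18.3).
Mode = β/(α+1) = 18.3/9.5 = 1.926.
Mean = β/(α−1) = 18.3/7.5 = 2.440.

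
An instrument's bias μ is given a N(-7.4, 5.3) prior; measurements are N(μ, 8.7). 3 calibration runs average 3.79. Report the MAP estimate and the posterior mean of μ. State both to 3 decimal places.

Posterior for μ is Normal. Precision-weighted mean: (1/5.3·-7.4 + 3/8.7·3.79) / (1/5.3 + 3/8.7) = -0.167.
A Normal posterior is symmetric, so mode = mean.

μ_MAP = -0.167, E[μ|data] = -0.167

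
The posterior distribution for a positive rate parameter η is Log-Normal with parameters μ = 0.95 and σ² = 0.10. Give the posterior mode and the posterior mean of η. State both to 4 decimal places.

Mode = exp(μ − σ²) = exp(0.85) = 2.3396.
Mean = exp(μ + σ²/2) = exp(1.000) = 2.7183.

MAP = 2.3396, posterior mean = 2.7183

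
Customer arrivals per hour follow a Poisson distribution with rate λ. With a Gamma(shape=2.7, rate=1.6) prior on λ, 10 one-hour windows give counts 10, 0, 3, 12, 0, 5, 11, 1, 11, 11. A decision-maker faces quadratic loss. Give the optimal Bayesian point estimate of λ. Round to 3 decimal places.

5.750

Σ counts = 64. Posterior: Gamma(shape = 2.7+64 = 66.7, rate = 1.6+10 = 11.6).
Mode = (α−1)/β = 65.7/11.6 = 5.664.
Mean = α/β = 66.7/11.6 = 5.750.
Quadratic loss ⇒ the optimal estimator is the posterior mean.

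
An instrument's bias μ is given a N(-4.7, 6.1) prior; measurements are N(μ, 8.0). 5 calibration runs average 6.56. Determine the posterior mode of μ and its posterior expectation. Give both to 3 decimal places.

MAP: 4.220. Posterior mean: 4.220.

Posterior for μ is Normal. Precision-weighted mean: (1/6.1·-4.7 + 5/8.0·6.56) / (1/6.1 + 5/8.0) = 4.220.
A Normal posterior is symmetric, so mode = mean.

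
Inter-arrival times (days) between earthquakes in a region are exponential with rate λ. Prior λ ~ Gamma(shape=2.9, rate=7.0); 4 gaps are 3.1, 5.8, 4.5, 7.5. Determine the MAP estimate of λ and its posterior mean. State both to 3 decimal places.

Σ times = 20.9. Posterior: Gamma(shape = 2.9+4 = 6.9, rate = 7.0+20.9 = 27.9).
Mode = (α−1)/β = 5.9/27.9 = 0.211.
Mean = α/β = 6.9/27.9 = 0.247.
Right-skewed posterior ⇒ mode < mean.

λ_MAP = 0.211, E[λ|data] = 0.247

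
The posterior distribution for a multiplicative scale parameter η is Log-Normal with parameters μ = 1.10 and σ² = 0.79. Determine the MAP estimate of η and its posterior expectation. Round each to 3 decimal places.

Mode = exp(μ − σ²) = exp(0.31) = 1.363.
Mean = exp(μ + σ²/2) = exp(1.495) = 4.459.
The posterior is right-skewed, so the mean exceeds the mode.

MAP: 1.363. Posterior mean: 4.459.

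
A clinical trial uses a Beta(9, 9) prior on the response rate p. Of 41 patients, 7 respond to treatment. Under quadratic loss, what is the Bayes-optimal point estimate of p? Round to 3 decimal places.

0.271

Posterior: Beta(9+7, 9+34) = Beta(16, 43).
Mode = (16−1)/(16+43−2) = 15/57 = 0.263.
Mean = 16/(16+43) = 16/59 = 0.271.
Quadratic loss ⇒ the optimal estimator is the posterior mean.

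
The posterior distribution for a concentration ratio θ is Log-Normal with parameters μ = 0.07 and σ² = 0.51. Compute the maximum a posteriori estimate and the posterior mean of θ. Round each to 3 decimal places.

Mode = exp(μ − σ²) = exp(-0.44) = 0.644.
Mean = exp(μ + σ²/2) = exp(0.325) = 1.384.

MAP = 0.644; posterior mean = 1.384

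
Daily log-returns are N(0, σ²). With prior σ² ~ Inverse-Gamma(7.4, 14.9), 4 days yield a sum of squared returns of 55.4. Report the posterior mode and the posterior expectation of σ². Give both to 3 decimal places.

MAP = 4.096; posterior mean = 5.071

Posterior: Inverse-Gamma(shape = 7.4+4/2 = 9.4, scale = 14.9+55.4/2 = 42.6).
Mode = β/(α+1) = 42.6/10.4 = 4.096.
Mean = β/(α−1) = 42.6/8.4 = 5.071.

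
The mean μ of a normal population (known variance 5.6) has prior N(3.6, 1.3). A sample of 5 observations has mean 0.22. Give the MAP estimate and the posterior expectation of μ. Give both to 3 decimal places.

MAP estimate = 1.784, posterior expectation = 1.784

Posterior for μ is Normal. Precision-weighted mean: (1/1.3·3.6 + 5/5.6·0.22) / (1/1.3 + 5/5.6) = 1.784.
A Normal posterior is symmetric, so mode = mean.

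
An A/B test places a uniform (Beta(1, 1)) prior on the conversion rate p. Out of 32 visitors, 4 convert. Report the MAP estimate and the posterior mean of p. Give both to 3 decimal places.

MAP: 0.125. Posterior mean: 0.147.

Posterior: Beta(1+4, 1+28) = Beta(5, 29).
Mode = (5−1)/(5+29−2) = 4/32 = 0.125.
With a flat prior the MAP equals the MLE, 4/32.
Mean = 5/(5+29) = 5/34 = 0.147.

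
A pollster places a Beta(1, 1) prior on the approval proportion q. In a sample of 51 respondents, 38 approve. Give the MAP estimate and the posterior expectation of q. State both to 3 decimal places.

Posterior: Beta(1+38, 1+13) = Beta(39, 14).
Mode = (39−1)/(39+14−2) = 38/51 = 0.745.
With a flat prior the MAP equals the MLE, 38/51.
Mean = 39/(39+14) = 39/53 = 0.736.
Left-skewed posterior ⇒ mean < mode.

MAP = 0.745; posterior mean = 0.736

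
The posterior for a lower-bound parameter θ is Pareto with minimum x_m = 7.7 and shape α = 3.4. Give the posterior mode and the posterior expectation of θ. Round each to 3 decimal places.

The Pareto density is strictly decreasing on [x_m, ∞), so the mode is x_m = 7.700.
Mean = α·x_m/(α−1) = 3.4·7.7/2.4 = 10.908.
Mean > mode: the posterior has a right tail.

MAP: 7.700. Posterior mean: 10.908.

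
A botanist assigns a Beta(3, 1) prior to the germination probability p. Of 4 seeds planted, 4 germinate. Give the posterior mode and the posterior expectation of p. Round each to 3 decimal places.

Posterior: Beta(3+4, 1+0) = Beta(7, 1).
Since β = 1 ≤ 1 and α > 1, the Beta density is monotone increasing on [0,1]; the mode is at 1.
Mean = 7/(7+1) = 0.875.

MAP = 1.000, posterior mean = 0.875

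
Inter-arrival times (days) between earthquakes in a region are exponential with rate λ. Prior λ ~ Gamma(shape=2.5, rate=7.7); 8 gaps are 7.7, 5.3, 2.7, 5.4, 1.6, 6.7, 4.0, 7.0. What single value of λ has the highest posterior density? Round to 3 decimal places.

Σ times = 40.4. Posterior: Gamma(shape = 2.5+8 = 10.5, rate = 7.7+40.4 = 48.1).
Mode = (α−1)/β = 9.5/48.1 = 0.198.
Mean = α/β = 10.5/48.1 = 0.218.
This is the posterior mode — the MAP estimate.

0.198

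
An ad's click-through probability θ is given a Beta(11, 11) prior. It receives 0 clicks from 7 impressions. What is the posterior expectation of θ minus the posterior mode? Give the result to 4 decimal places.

0.0089

Posterior: Beta(11+0, 11+7) = Beta(11, 18).
Mode = (11−1)/(11+18−2) = 10/27 = 0.3704.
Mean = 11/(11+18) = 11/29 = 0.3793.
Difference = 0.3793 − 0.3704 = 0.0089.
The posterior is right-skewed, so the mean exceeds the mode.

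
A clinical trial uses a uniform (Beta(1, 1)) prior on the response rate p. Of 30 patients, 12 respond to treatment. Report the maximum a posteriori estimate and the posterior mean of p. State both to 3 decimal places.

p_MAP = 0.400, E[p|data] = 0.406

Posterior: Beta(1+12, 1+18) = Beta(13, 19).
Mode = (13−1)/(13+19−2) = 12/30 = 0.400.
With a flat prior the MAP equals the MLE, 12/30.
Mean = 13/(13+19) = 13/32 = 0.406.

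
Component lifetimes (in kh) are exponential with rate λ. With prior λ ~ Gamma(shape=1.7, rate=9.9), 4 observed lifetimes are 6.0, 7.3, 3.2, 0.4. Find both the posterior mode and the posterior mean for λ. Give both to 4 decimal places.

Σ times = 16.9. Posterior: Gamma(shape = 1.7+4 = 5.7, rate = 9.9+16.9 = 26.8).
Mode = (α−1)/β = 4.7/26.8 = 0.1754.
Mean = α/β = 5.7/26.8 = 0.2127.

MAP: 0.1754. Posterior mean: 0.2127.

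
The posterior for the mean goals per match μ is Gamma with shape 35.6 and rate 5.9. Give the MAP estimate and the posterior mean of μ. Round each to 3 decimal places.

MAP: 5.864. Posterior mean: 6.034.

Mode = (α−1)/β = 34.6/5.9 = 5.864.
Mean = α/β = 35.6/5.9 = 6.034.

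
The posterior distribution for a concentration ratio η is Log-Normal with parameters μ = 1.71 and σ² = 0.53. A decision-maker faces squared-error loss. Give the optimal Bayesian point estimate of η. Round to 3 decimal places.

7.207

Mode = exp(μ − σ²) = exp(1.18) = 3.254.
Mean = exp(μ + σ²/2) = exp(1.975) = 7.207.
Squared-error loss ⇒ the optimal estimator is the posterior mean.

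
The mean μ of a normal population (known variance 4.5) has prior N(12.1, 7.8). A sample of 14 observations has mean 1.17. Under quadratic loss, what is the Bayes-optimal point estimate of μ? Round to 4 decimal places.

Posterior for μ is Normal. Precision-weighted mean: (1/7.8·12.1 + 14/4.5·1.17) / (1/7.8 + 14/4.5) = 1.6026.
A Normal posterior is symmetric, so mode = mean.
Quadratic loss ⇒ the optimal estimator is the posterior mean.

1.6026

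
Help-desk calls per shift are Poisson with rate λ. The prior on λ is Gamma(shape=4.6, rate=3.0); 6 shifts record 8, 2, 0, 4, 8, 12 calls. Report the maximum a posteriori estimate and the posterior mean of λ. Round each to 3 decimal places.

MAP: 4.178. Posterior mean: 4.289.

Σ counts = 34. Posterior: Gamma(shape = 4.6+34 = 38.6, rate = 3.0+6 = 9.0).
Mode = (α−1)/β = 37.6/9.0 = 4.178.
Mean = α/β = 38.6/9.0 = 4.289.
Mean > mode: the posterior has a right tail.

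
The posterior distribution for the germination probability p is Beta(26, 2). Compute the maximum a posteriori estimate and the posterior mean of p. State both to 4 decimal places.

Mode = (26−1)/(26+2−2) = 25/26 = 0.9615.
Mean = 26/(26+2) = 26/28 = 0.9286.

MAP: 0.9615. Posterior mean: 0.9286.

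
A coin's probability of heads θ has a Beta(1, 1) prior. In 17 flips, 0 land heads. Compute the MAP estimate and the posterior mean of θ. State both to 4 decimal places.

MAP: 0.0000. Posterior mean: 0.0526.

Posterior: Beta(1+0, 1+17) = Beta(1, 18).
Since α = 1 ≤ 1 and β > 1, the Beta density is monotone decreasing on [0,1]; the mode is at 0.
Mean = 1/(1+18) = 0.0526.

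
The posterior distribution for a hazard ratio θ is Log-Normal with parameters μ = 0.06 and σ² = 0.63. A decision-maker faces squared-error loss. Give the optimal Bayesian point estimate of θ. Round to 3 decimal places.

1.455

Mode = exp(μ − σ²) = exp(-0.57) = 0.566.
Mean = exp(μ + σ²/2) = exp(0.375) = 1.455.
Squared-error loss ⇒ the optimal estimator is the posterior mean.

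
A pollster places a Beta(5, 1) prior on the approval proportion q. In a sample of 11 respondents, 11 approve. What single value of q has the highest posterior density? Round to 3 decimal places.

Posterior: Beta(5+11, 1+0) = Beta(16, 1).
Since β = 1 ≤ 1 and α > 1, the Beta density is monotone increasing on [0,1]; the mode is at 1.
Mean = 16/(16+1) = 0.941.
This is the posterior mode — the MAP estimate.

1.000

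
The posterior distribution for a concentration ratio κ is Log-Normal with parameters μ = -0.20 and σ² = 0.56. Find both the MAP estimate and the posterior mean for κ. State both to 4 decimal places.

MAP = 0.4677, posterior mean = 1.0833

Mode = exp(μ − σ²) = exp(-0.76) = 0.4677.
Mean = exp(μ + σ²/2) = exp(0.080) = 1.0833.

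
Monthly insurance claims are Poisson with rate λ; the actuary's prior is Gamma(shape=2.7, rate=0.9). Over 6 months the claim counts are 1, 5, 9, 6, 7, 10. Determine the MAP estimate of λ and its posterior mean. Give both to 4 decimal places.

MAP = 5.7536; posterior mean = 5.8986

Σ counts = 38. Posterior: Gamma(shape = 2.7+38 = 40.7, rate = 0.9+6 = 6.9).
Mode = (α−1)/β = 39.7/6.9 = 5.7536.
Mean = α/β = 40.7/6.9 = 5.8986.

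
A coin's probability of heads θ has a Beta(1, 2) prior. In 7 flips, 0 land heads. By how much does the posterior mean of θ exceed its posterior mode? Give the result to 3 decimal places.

0.100

Posterior: Beta(1+0, 2+7) = Beta(1, 9).
Since α = 1 ≤ 1 and β > 1, the Beta density is monotone decreasing on [0,1]; the mode is at 0.
Mean = 1/(1+9) = 0.100.
Difference = 0.100 − 0.000 = 0.100.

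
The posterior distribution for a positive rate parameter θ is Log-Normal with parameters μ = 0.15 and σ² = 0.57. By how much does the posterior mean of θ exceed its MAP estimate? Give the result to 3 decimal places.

0.888

Mode = exp(μ − σ²) = exp(-0.42) = 0.657.
Mean = exp(μ + σ²/2) = exp(0.435) = 1.545.
Difference = 1.545 − 0.657 = 0.888.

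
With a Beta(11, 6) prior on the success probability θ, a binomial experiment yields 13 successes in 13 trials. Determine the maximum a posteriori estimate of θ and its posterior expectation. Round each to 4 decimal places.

Posterior: Beta(11+13, 6+0) = Beta(24, 6).
Mode = (24−1)/(24+6−2) = 23/28 = 0.8214.
Mean = 24/(24+6) = 24/30 = 0.8000.
The posterior is left-skewed, so the mode exceeds the mean.

MAP: 0.8214. Posterior mean: 0.8000.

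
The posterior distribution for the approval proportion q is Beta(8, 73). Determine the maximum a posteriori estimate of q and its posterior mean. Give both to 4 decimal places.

MAP = 0.0886, posterior mean = 0.0988

Mode = (8−1)/(8+73−2) = 7/79 = 0.0886.
Mean = 8/(8+73) = 8/81 = 0.0988.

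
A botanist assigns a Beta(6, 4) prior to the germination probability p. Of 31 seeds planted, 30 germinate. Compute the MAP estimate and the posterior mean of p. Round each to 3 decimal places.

MAP estimate = 0.897, posterior mean = 0.878

Posterior: Beta(6+30, 4+1) = Beta(36, 5).
Mode = (36−1)/(36+5−2) = 35/39 = 0.897.
Mean = 36/(36+5) = 36/41 = 0.878.
Left-skewed posterior ⇒ mean < mode.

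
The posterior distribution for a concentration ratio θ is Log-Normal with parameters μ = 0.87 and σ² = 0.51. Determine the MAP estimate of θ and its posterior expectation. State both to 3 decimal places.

MAP: 1.433. Posterior mean: 3.080.

Mode = exp(μ − σ²) = exp(0.36) = 1.433.
Mean = exp(μ + σ²/2) = exp(1.125) = 3.080.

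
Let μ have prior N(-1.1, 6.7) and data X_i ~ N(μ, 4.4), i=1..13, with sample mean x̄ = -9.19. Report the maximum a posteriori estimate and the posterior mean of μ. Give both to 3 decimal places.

maximum a posteriori estimate = -8.801, posterior mean = -8.801

Posterior for μ is Normal. Precision-weighted mean: (1/6.7·-1.1 + 13/4.4·-9.19) / (1/6.7 + 13/4.4) = -8.801.
A Normal posterior is symmetric, so mode = mean.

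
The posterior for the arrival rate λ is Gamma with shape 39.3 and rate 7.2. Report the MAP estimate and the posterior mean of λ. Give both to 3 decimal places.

MAP = 5.319, posterior mean = 5.458

Mode = (α−1)/β = 38.3/7.2 = 5.319.
Mean = α/β = 39.3/7.2 = 5.458.
The mean is pulled above the mode by the posterior's right skew.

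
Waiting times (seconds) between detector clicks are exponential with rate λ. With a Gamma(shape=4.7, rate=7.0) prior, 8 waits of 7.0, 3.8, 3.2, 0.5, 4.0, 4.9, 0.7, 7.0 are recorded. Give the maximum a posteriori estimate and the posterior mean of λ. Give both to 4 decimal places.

MAP = 0.3071; posterior mean = 0.3333

Σ times = 31.1. Posterior: Gamma(shape = 4.7+8 = 12.7, rate = 7.0+31.1 = 38.1).
Mode = (α−1)/β = 11.7/38.1 = 0.3071.
Mean = α/β = 12.7/38.1 = 0.3333.
The posterior is right-skewed, so the mean exceeds the mode.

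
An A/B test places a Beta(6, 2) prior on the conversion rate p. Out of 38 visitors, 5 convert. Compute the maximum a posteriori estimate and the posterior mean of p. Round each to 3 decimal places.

Posterior: Beta(6+5, 2+33) = Beta(11, 35).
Mode = (11−1)/(11+35−2) = 10/44 = 0.227.
Mean = 11/(11+35) = 11/46 = 0.239.

MAP = 0.227, posterior mean = 0.239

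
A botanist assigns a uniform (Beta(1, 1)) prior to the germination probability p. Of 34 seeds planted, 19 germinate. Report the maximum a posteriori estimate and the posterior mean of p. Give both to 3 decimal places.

Posterior: Beta(1+19, 1+15) = Beta(20, 16).
Mode = (20−1)/(20+16−2) = 19/34 = 0.559.
With a flat prior the MAP equals the MLE, 19/34.
Mean = 20/(20+16) = 20/36 = 0.556.
The posterior is left-skewed, so the mode exceeds the mean.

maximum a posteriori estimate = 0.559, posterior mean = 0.556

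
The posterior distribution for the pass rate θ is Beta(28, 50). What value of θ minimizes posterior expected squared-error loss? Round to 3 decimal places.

Mode = (28−1)/(28+50−2) = 27/76 = 0.355.
Mean = 28/(28+50) = 28/78 = 0.359.
Squared-error loss ⇒ the optimal estimator is the posterior mean.

0.359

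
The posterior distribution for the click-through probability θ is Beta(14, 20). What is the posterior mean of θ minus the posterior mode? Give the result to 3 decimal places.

0.006

Mode = (14−1)/(14+20−2) = 13/32 = 0.406.
Mean = 14/(14+20) = 14/34 = 0.412.
Difference = 0.412 − 0.406 = 0.006.
The mean is pulled above the mode by the posterior's right skew.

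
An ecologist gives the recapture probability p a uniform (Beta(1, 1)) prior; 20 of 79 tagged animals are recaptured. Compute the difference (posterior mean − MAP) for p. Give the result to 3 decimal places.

Posterior: Beta(1+20, 1+59) = Beta(21, 60).
Mode = (21−1)/(21+60−2) = 20/79 = 0.253.
With a flat prior the MAP equals the MLE, 20/79.
Mean = 21/(21+60) = 21/81 = 0.259.
Difference = 0.259 − 0.253 = 0.006.
Mean > mode: the posterior has a right tail.

0.006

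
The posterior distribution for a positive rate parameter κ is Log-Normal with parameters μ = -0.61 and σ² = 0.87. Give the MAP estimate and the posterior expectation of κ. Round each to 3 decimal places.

MAP = 0.228; posterior mean = 0.839

Mode = exp(μ − σ²) = exp(-1.48) = 0.228.
Mean = exp(μ + σ²/2) = exp(-0.175) = 0.839.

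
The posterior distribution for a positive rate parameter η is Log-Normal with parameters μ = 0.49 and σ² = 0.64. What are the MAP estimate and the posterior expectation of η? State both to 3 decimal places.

MAP estimate = 0.861, posterior expectation = 2.248

Mode = exp(μ − σ²) = exp(-0.15) = 0.861.
Mean = exp(μ + σ²/2) = exp(0.810) = 2.248.
Mean > mode: the posterior has a right tail.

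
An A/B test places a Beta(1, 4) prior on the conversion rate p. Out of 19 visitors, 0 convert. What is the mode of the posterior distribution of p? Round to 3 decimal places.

0.000

Posterior: Beta(1+0, 4+19) = Beta(1, 23).
Since α = 1 ≤ 1 and β > 1, the Beta density is monotone decreasing on [0,1]; the mode is at 0.
Mean = 1/(1+23) = 0.042.
This is the posterior mode — the MAP estimate.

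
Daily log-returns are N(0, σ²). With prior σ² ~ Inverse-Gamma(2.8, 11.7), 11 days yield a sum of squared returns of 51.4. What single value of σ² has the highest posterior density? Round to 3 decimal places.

4.022

Posterior: Inverse-Gamma(shape = 2.8+11/2 = 8.3, scale = 11.7+51.4/2 = 37.4).
Mode = β/(α+1) = 37.4/9.3 = 4.022.
Mean = β/(α−1) = 37.4/7.3 = 5.123.
This is the posterior mode — the MAP estimate.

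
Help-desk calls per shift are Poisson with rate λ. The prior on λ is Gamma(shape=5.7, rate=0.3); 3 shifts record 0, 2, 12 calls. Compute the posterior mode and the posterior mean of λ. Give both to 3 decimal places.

MAP = 5.667; posterior mean = 5.970

Σ counts = 14. Posterior: Gamma(shape = 5.7+14 = 19.7, rate = 0.3+3 = 3.3).
Mode = (α−1)/β = 18.7/3.3 = 5.667.
Mean = α/β = 19.7/3.3 = 5.970.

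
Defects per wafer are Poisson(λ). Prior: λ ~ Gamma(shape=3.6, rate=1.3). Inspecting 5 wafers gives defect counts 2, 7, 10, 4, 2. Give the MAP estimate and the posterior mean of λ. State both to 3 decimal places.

MAP estimate = 4.381, posterior mean = 4.540

Σ counts = 25. Posterior: Gamma(shape = 3.6+25 = 28.6, rate = 1.3+5 = 6.3).
Mode = (α−1)/β = 27.6/6.3 = 4.381.
Mean = α/β = 28.6/6.3 = 4.540.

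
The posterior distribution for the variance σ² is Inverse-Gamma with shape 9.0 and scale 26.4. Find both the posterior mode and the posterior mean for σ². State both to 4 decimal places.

MAP = 2.6400, posterior mean = 3.3000

Mode = β/(α+1) = 26.4/10.0 = 2.6400.
Mean = β/(α−1) = 26.4/8.0 = 3.3000.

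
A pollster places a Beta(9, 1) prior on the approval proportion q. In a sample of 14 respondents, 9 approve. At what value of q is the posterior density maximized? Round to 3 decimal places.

Posterior: Beta(9+9, 1+5) = Beta(18, 6).
Mode = (18−1)/(18+6−2) = 17/22 = 0.773.
Mean = 18/(18+6) = 18/24 = 0.750.
This is the posterior mode — the MAP estimate.

0.773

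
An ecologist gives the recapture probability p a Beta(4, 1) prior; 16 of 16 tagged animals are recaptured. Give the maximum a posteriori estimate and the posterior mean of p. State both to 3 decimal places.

Posterior: Beta(4+16, 1+0) = Beta(20, 1).
Since β = 1 ≤ 1 and α > 1, the Beta density is monotone increasing on [0,1]; the mode is at 1.
Mean = 20/(20+1) = 0.952.
Left-skewed posterior ⇒ mean < mode.

MAP = 1.000; posterior mean = 0.952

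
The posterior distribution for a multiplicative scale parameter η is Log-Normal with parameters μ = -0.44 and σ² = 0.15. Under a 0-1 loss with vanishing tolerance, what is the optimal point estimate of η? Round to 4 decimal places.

Mode = exp(μ − σ²) = exp(-0.59) = 0.5543.
Mean = exp(μ + σ²/2) = exp(-0.365) = 0.6942.
This is the posterior mode — the MAP estimate.

0.5543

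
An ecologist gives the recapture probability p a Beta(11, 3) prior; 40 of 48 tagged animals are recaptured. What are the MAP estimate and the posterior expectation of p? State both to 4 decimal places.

Posterior: Beta(11+40, 3+8) = Beta(51, 11).
Mode = (51−1)/(51+11−2) = 50/60 = 0.8333.
Mean = 51/(51+11) = 51/62 = 0.8226.

MAP = 0.8333, posterior mean = 0.8226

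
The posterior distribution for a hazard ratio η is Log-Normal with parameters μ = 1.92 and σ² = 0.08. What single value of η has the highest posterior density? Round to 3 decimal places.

Mode = exp(μ − σ²) = exp(1.84) = 6.297.
Mean = exp(μ + σ²/2) = exp(1.960) = 7.099.
This is the posterior mode — the MAP estimate.

6.297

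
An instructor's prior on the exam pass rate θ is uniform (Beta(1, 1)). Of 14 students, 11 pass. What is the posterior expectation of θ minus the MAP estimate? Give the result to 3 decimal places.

Posterior: Beta(1+11, 1+3) = Beta(12, 4).
Mode = (12−1)/(12+4−2) = 11/14 = 0.786.
With a flat prior the MAP equals the MLE, 11/14.
Mean = 12/(12+4) = 12/16 = 0.750.
Difference = 0.750 − 0.786 = -0.036.
The posterior is left-skewed, so the mode exceeds the mean.

-0.036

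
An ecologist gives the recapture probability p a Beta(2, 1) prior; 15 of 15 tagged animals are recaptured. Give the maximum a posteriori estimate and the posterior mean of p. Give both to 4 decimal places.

Posterior: Beta(2+15, 1+0) = Beta(17, 1).
Since β = 1 ≤ 1 and α > 1, the Beta density is monotone increasing on [0,1]; the mode is at 1.
Mean = 17/(17+1) = 0.9444.
The mean is pulled below the mode by the posterior's left skew.

MAP = 1.0000, posterior mean = 0.9444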